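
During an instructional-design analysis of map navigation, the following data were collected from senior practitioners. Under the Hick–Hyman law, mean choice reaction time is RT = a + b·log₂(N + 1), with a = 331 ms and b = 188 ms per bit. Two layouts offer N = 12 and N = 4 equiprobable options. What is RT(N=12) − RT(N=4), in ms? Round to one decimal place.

259.2

RT(12) = 331 + 188·log₂(13) = 331 + 188·3.7004 = 1026.6752 ms.
RT(4) = 331 + 188·log₂(5) = 331 + 188·2.3219 = 767.5172 ms.
Difference = 1026.6752 − 767.5172 = 259.1580 ≈ 259.2 ms.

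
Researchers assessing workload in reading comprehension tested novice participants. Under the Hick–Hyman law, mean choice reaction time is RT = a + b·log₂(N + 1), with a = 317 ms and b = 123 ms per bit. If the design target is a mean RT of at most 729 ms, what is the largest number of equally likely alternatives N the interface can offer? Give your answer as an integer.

Set 317 + 123·log₂(N + 1) ≤ 729.
log₂(N + 1) ≤ (729 − 317) / 123 = 3.3496.
N + 1 ≤ 2^3.3496 = 10.1937.
N ≤ 9.1937, so the largest integer N is 9.

9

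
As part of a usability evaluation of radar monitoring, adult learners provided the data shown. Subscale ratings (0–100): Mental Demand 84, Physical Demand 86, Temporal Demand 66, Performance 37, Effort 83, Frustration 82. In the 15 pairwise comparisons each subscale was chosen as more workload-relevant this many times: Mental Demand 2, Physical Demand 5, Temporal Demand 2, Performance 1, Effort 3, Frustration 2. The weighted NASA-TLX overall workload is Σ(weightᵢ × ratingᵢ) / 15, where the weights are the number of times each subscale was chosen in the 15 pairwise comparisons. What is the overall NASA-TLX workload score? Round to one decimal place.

78.7

The tallies are the weights (they sum to 15).
Weighted sum = 2·84 + 5·86 + 2·66 + 1·37 + 3·83 + 2·82
            = 168 + 430 + 132 + 37 + 249 + 164 = 1180.
Overall workload = 1180 / 15 = 78.6667 ≈ 78.7.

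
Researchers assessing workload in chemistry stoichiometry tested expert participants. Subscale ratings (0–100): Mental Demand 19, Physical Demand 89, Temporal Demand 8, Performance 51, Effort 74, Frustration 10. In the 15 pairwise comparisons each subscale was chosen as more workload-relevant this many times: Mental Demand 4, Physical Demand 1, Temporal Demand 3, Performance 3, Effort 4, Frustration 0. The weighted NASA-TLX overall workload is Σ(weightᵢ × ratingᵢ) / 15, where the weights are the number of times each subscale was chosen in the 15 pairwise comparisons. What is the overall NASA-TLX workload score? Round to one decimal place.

The tallies are the weights (they sum to 15).
Weighted sum = 4·19 + 1·89 + 3·8 + 3·51 + 4·74 + 0·10
            = 76 + 89 + 24 + 153 + 296 + 0 = 638.
Overall workload = 638 / 15 = 42.5333 ≈ 42.5.

42.5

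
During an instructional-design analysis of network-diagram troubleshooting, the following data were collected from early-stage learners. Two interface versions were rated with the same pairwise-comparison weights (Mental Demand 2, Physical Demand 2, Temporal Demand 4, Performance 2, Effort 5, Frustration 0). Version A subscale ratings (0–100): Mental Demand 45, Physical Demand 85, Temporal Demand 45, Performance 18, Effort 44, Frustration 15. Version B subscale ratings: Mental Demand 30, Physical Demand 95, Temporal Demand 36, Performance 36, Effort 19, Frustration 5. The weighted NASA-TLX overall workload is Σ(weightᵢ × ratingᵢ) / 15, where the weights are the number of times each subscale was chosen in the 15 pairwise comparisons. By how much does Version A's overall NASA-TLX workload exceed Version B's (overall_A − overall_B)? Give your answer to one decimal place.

Version A weighted sum = 2·45 + 2·85 + 4·45 + 2·18 + 5·44 + 0·15 = 90 + 170 + 180 + 36 + 220 + 0 = 696; overall_A = 696/15 = 46.4000.
Version B weighted sum = 2·30 + 2·95 + 4·36 + 2·36 + 5·19 + 0·5 = 60 + 190 + 144 + 72 + 95 + 0 = 561; overall_B = 561/15 = 37.4000.
Difference = 46.4000 − 37.4000 = 9.0000 ≈ 9.0.

9.0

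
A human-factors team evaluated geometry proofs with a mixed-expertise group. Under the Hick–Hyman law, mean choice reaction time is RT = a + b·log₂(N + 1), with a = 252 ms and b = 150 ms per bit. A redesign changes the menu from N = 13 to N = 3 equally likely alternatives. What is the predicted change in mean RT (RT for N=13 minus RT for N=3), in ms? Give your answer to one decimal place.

RT(13) = 252 + 150·log₂(14) = 252 + 150·3.8074 = 823.1100 ms.
RT(3) = 252 + 150·log₂(4) = 252 + 150·2.0000 = 552.0000 ms.
Difference = 823.1100 − 552.0000 = 271.1100 ≈ 271.1 ms.

271.1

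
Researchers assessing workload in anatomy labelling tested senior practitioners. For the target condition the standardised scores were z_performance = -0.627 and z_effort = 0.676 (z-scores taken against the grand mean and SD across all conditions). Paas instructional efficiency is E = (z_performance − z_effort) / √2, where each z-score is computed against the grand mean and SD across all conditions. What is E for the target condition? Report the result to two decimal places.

z_P − z_E = -0.627 − 0.676 = -1.3030.
E = -1.3030 / √2 = -1.3030 / 1.41421 = -0.9214 ≈ -0.92.

-0.92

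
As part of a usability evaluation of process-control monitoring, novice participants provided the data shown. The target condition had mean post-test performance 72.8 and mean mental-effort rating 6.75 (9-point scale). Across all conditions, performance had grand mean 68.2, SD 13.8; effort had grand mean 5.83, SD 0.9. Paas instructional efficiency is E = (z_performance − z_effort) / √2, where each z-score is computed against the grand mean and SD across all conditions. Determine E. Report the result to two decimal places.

z_performance = (72.8 − 68.2) / 13.8 = 4.6000 / 13.8 = 0.3333.
z_effort = (6.75 − 5.83) / 0.9 = 0.9200 / 0.9 = 1.0222.
z_P − z_E = 0.3333 − 1.0222 = -0.6889.
E = -0.6889 / √2 = -0.6889 / 1.41421 = -0.4871 ≈ -0.49.

-0.49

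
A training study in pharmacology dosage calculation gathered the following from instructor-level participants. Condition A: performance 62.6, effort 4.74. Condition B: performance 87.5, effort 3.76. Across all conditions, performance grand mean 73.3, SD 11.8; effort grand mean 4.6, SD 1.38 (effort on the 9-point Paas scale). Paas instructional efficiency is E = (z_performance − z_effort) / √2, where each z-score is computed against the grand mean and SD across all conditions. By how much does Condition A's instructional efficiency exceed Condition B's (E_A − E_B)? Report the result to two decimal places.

-1.99

Condition A: z_P = (62.6 − 73.3)/11.8 = -0.9068; z_E = (4.74 − 4.6)/1.38 = 0.1014; E_A = (-0.9068 − 0.1014)/√2 = -0.7129.
Condition B: z_P = (87.5 − 73.3)/11.8 = 1.2034; z_E = (3.76 − 4.6)/1.38 = -0.6087; E_B = (1.2034 − (-0.6087))/√2 = 1.2813.
E_A − E_B = -0.7129 − 1.2813 = -1.9942 ≈ -1.99.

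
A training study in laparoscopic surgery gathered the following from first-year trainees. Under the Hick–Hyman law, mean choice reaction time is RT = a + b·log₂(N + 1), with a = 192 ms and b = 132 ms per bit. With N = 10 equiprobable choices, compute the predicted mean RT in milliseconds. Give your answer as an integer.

log₂(10 + 1) = log₂(11) = 3.4594.
RT = 192 + 132 × 3.4594 = 192 + 456.6408 = 648.6408 ms.
≈ 649 ms.

649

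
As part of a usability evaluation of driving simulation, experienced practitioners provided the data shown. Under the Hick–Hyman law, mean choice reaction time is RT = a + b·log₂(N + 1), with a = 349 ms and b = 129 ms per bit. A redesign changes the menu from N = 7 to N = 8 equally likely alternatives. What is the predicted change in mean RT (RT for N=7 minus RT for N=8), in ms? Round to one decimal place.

RT(7) = 349 + 129·log₂(8) = 349 + 129·3.0000 = 736.0000 ms.
RT(8) = 349 + 129·log₂(9) = 349 + 129·3.1699 = 757.9171 ms.
Difference = 736.0000 − 757.9171 = -21.9171 ≈ -21.9 ms.

-21.9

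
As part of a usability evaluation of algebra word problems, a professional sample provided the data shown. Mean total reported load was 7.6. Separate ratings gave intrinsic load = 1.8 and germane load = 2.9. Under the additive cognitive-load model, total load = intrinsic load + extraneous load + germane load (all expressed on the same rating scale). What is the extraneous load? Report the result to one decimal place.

extraneous load = total − intrinsic − germane
             = 7.6 − 1.8 − 2.9 = 2.9.

2.9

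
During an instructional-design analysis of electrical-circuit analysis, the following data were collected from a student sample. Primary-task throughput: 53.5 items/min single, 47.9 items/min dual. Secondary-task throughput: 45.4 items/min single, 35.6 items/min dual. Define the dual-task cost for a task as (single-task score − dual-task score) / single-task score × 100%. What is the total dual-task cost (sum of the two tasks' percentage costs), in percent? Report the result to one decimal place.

Primary cost = (53.5 − 47.9) / 53.5 × 100% = 10.4673%.
Secondary cost = (45.4 − 35.6) / 45.4 × 100% = 21.5859%.
Total = 10.4673% + 21.5859% = 32.0532% ≈ 32.1%.

32.1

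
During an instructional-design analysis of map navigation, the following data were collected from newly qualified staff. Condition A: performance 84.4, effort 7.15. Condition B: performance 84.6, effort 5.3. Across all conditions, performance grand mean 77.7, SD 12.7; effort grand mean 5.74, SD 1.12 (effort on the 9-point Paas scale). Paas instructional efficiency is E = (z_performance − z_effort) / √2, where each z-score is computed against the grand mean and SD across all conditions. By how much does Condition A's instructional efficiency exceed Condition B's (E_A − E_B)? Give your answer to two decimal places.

Condition A: z_P = (84.4 − 77.7)/12.7 = 0.5276; z_E = (7.15 − 5.74)/1.12 = 1.2589; E_A = (0.5276 − 1.2589)/√2 = -0.5171.
Condition B: z_P = (84.6 − 77.7)/12.7 = 0.5433; z_E = (5.3 − 5.74)/1.12 = -0.3929; E_B = (0.5433 − (-0.3929))/√2 = 0.6620.
E_A − E_B = -0.5171 − 0.6620 = -1.1791 ≈ -1.18.

-1.18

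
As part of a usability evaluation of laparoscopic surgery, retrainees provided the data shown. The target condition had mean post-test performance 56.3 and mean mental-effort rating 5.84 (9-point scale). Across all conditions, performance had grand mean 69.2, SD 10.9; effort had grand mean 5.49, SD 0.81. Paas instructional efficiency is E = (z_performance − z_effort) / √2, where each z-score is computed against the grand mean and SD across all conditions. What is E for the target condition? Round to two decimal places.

z_performance = (56.3 − 69.2) / 10.9 = -12.9000 / 10.9 = -1.1835.
z_effort = (5.84 − 5.49) / 0.81 = 0.3500 / 0.81 = 0.4321.
z_P − z_E = -1.1835 − 0.4321 = -1.6156.
E = -1.6156 / √2 = -1.6156 / 1.41421 = -1.1424 ≈ -1.14.

-1.14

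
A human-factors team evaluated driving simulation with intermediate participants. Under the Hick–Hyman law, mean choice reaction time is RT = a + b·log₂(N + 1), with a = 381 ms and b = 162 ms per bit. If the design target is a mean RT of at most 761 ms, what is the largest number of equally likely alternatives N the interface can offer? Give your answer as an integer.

4

Set 381 + 162·log₂(N + 1) ≤ 761.
log₂(N + 1) ≤ (761 − 381) / 162 = 2.3457.
N + 1 ≤ 2^2.3457 = 5.0831.
N ≤ 4.0831, so the largest integer N is 4.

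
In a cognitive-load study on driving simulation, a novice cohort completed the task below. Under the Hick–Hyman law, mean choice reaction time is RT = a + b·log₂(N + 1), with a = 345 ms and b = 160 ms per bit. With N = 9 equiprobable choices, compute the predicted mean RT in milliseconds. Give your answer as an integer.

877

log₂(9 + 1) = log₂(10) = 3.3219.
RT = 345 + 160 × 3.3219 = 345 + 531.5040 = 876.5040 ms.
≈ 877 ms.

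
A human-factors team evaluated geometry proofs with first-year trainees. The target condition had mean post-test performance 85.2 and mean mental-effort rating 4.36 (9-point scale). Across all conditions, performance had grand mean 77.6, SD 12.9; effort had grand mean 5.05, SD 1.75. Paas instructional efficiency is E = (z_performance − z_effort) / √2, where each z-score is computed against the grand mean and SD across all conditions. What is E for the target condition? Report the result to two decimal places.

0.70

z_performance = (85.2 − 77.6) / 12.9 = 7.6000 / 12.9 = 0.5891.
z_effort = (4.36 − 5.05) / 1.75 = -0.6900 / 1.75 = -0.3943.
z_P − z_E = 0.5891 − (-0.3943) = 0.9834.
E = 0.9834 / √2 = 0.9834 / 1.41421 = 0.6954 ≈ 0.70.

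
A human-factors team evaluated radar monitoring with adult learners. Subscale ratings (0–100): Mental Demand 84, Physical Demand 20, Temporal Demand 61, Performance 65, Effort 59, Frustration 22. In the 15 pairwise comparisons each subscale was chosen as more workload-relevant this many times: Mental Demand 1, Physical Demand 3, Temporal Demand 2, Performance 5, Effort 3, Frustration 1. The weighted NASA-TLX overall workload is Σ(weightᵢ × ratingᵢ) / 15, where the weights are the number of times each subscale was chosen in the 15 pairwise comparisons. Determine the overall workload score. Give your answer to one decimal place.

52.7

The tallies are the weights (they sum to 15).
Weighted sum = 1·84 + 3·20 + 2·61 + 5·65 + 3·59 + 1·22
            = 84 + 60 + 122 + 325 + 177 + 22 = 790.
Overall workload = 790 / 15 = 52.6667 ≈ 52.7.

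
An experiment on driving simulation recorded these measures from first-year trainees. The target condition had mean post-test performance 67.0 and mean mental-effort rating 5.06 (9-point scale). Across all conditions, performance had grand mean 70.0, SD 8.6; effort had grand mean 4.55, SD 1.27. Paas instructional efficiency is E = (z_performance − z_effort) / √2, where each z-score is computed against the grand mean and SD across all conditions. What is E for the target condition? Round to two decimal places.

z_performance = (67.0 − 70.0) / 8.6 = -3.0000 / 8.6 = -0.3488.
z_effort = (5.06 − 4.55) / 1.27 = 0.5100 / 1.27 = 0.4016.
z_P − z_E = -0.3488 − 0.4016 = -0.7504.
E = -0.7504 / √2 = -0.7504 / 1.41421 = -0.5306 ≈ -0.53.

-0.53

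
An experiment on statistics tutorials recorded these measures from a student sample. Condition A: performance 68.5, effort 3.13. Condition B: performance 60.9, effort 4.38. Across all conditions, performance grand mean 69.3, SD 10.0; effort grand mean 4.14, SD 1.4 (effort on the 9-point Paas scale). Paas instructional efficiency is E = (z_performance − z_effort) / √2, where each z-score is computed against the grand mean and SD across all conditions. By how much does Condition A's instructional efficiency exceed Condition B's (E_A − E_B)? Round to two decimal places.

Condition A: z_P = (68.5 − 69.3)/10.0 = -0.0800; z_E = (3.13 − 4.14)/1.4 = -0.7214; E_A = (-0.0800 − (-0.7214))/√2 = 0.4535.
Condition B: z_P = (60.9 − 69.3)/10.0 = -0.8400; z_E = (4.38 − 4.14)/1.4 = 0.1714; E_B = (-0.8400 − 0.1714)/√2 = -0.7152.
E_A − E_B = 0.4535 − (-0.7152) = 1.1687 ≈ 1.17.

1.17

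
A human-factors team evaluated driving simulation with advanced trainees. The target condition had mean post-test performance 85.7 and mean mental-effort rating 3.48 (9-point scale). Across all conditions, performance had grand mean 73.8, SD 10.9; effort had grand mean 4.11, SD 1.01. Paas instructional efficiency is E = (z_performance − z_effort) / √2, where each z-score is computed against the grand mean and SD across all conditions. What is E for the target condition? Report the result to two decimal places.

1.21

z_performance = (85.7 − 73.8) / 10.9 = 11.9000 / 10.9 = 1.0917.
z_effort = (3.48 − 4.11) / 1.01 = -0.6300 / 1.01 = -0.6238.
z_P − z_E = 1.0917 − (-0.6238) = 1.7155.
E = 1.7155 / √2 = 1.7155 / 1.41421 = 1.2130 ≈ 1.21.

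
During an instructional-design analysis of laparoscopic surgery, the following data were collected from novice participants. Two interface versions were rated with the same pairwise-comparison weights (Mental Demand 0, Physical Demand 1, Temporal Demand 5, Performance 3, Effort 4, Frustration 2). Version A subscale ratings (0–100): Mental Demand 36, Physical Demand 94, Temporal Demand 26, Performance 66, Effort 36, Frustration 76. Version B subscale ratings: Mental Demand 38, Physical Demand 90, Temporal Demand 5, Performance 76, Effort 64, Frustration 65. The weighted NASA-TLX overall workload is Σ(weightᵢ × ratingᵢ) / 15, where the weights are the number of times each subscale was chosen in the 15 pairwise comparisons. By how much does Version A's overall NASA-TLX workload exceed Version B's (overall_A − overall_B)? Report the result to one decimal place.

-0.7

Version A weighted sum = 0·36 + 1·94 + 5·26 + 3·66 + 4·36 + 2·76 = 0 + 94 + 130 + 198 + 144 + 152 = 718; overall_A = 718/15 = 47.8667.
Version B weighted sum = 0·38 + 1·90 + 5·5 + 3·76 + 4·64 + 2·65 = 0 + 90 + 25 + 228 + 256 + 130 = 729; overall_B = 729/15 = 48.6000.
Difference = 47.8667 − 48.6000 = -0.7333 ≈ -0.7.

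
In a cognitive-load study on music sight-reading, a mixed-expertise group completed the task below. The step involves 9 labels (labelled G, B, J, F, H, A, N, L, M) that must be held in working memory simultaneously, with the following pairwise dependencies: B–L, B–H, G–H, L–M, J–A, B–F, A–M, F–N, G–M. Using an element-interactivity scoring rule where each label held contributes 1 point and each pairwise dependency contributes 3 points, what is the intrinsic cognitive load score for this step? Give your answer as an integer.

36

Count of labels held simultaneously: 9.
Count of pairwise dependencies listed: 9.
Element contribution: 9 × 1 = 9.
Interaction contribution: 9 × 3 = 27.
Intrinsic load = 9 + 27 = 36.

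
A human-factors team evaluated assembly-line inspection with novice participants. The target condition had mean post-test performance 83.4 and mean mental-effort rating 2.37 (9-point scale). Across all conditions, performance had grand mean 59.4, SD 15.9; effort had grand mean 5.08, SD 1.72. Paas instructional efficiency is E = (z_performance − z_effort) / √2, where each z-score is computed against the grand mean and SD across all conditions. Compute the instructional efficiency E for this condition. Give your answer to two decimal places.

2.18

z_performance = (83.4 − 59.4) / 15.9 = 24.0000 / 15.9 = 1.5094.
z_effort = (2.37 − 5.08) / 1.72 = -2.7100 / 1.72 = -1.5756.
z_P − z_E = 1.5094 − (-1.5756) = 3.0850.
E = 3.0850 / √2 = 3.0850 / 1.41421 = 2.1814 ≈ 2.18.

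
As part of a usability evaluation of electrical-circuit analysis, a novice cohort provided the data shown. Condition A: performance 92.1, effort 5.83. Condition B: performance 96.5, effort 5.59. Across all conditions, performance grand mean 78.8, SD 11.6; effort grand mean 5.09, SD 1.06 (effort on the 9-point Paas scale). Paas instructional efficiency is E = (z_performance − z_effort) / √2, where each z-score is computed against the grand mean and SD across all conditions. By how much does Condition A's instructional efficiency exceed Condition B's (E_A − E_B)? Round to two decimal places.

-0.43

Condition A: z_P = (92.1 − 78.8)/11.6 = 1.1466; z_E = (5.83 − 5.09)/1.06 = 0.6981; E_A = (1.1466 − 0.6981)/√2 = 0.3171.
Condition B: z_P = (96.5 − 78.8)/11.6 = 1.5259; z_E = (5.59 − 5.09)/1.06 = 0.4717; E_B = (1.5259 − 0.4717)/√2 = 0.7454.
E_A − E_B = 0.3171 − 0.7454 = -0.4283 ≈ -0.43.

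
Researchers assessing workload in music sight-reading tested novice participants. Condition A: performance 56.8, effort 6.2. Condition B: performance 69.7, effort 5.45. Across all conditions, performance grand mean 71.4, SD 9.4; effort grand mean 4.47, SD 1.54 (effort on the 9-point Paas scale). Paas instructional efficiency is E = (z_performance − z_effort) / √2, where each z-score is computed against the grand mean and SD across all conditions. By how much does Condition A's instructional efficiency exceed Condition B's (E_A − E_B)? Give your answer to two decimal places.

Condition A: z_P = (56.8 − 71.4)/9.4 = -1.5532; z_E = (6.2 − 4.47)/1.54 = 1.1234; E_A = (-1.5532 − 1.1234)/√2 = -1.8926.
Condition B: z_P = (69.7 − 71.4)/9.4 = -0.1809; z_E = (5.45 − 4.47)/1.54 = 0.6364; E_B = (-0.1809 − 0.6364)/√2 = -0.5779.
E_A − E_B = -1.8926 − (-0.5779) = -1.3147 ≈ -1.31.

-1.31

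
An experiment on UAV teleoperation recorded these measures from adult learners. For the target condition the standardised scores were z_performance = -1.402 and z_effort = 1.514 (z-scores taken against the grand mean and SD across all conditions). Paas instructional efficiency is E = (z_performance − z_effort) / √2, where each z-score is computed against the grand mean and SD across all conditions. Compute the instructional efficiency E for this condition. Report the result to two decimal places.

-2.06

z_P − z_E = -1.402 − 1.514 = -2.9160.
E = -2.9160 / √2 = -2.9160 / 1.41421 = -2.0619 ≈ -2.06.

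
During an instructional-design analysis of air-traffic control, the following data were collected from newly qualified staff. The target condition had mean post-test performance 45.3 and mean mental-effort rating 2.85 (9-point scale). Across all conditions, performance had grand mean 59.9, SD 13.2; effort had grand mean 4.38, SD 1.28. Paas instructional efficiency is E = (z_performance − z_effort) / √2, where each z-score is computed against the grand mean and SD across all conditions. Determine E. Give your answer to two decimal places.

z_performance = (45.3 − 59.9) / 13.2 = -14.6000 / 13.2 = -1.1061.
z_effort = (2.85 − 4.38) / 1.28 = -1.5300 / 1.28 = -1.1953.
z_P − z_E = -1.1061 − (-1.1953) = 0.0892.
E = 0.0892 / √2 = 0.0892 / 1.41421 = 0.0631 ≈ 0.06.

0.06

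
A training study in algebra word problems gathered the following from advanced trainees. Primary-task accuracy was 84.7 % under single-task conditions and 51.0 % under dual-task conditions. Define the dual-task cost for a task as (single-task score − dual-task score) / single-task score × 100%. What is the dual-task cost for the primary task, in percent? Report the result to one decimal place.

Cost = (84.7 − 51.0) / 84.7 × 100%
     = 33.7000 / 84.7 × 100% = 39.7875%.
≈ 39.8%.

39.8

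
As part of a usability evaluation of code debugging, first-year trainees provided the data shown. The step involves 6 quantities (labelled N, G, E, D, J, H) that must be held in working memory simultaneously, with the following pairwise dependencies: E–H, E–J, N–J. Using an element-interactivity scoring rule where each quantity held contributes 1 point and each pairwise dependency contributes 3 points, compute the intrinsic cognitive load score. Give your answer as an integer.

15

Count of quantities held simultaneously: 6.
Count of pairwise dependencies listed: 3.
Element contribution: 6 × 1 = 6.
Interaction contribution: 3 × 3 = 9.
Intrinsic load = 6 + 9 = 15.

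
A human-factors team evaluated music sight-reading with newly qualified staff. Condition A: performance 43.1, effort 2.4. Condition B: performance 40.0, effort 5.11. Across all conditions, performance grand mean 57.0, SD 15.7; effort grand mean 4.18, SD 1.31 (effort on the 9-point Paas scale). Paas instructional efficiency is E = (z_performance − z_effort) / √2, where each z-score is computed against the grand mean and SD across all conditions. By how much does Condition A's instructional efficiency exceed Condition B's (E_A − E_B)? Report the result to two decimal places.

1.60

Condition A: z_P = (43.1 − 57.0)/15.7 = -0.8854; z_E = (2.4 − 4.18)/1.31 = -1.3588; E_A = (-0.8854 − (-1.3588))/√2 = 0.3347.
Condition B: z_P = (40.0 − 57.0)/15.7 = -1.0828; z_E = (5.11 − 4.18)/1.31 = 0.7099; E_B = (-1.0828 − 0.7099)/√2 = -1.2676.
E_A − E_B = 0.3347 − (-1.2676) = 1.6023 ≈ 1.60.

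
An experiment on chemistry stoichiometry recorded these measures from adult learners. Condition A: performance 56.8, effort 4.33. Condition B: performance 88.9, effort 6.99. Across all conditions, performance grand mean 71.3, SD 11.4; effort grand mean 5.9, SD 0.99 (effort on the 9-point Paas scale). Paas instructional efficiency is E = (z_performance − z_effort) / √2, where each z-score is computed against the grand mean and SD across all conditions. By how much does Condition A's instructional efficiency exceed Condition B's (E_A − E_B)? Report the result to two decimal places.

Condition A: z_P = (56.8 − 71.3)/11.4 = -1.2719; z_E = (4.33 − 5.9)/0.99 = -1.5859; E_A = (-1.2719 − (-1.5859))/√2 = 0.2220.
Condition B: z_P = (88.9 − 71.3)/11.4 = 1.5439; z_E = (6.99 − 5.9)/0.99 = 1.1010; E_B = (1.5439 − 1.1010)/√2 = 0.3132.
E_A − E_B = 0.2220 − 0.3132 = -0.0912 ≈ -0.09.

-0.09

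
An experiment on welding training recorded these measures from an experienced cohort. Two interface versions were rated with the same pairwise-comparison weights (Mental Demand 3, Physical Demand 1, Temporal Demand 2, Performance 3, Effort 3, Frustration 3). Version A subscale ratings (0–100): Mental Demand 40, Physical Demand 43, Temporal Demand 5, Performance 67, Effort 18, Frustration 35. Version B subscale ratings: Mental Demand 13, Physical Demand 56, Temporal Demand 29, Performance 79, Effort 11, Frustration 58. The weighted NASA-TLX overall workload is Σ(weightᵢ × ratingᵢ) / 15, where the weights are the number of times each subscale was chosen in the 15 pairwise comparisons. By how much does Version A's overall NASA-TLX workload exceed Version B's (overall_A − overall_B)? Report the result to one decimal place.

Version A weighted sum = 3·40 + 1·43 + 2·5 + 3·67 + 3·18 + 3·35 = 120 + 43 + 10 + 201 + 54 + 105 = 533; overall_A = 533/15 = 35.5333.
Version B weighted sum = 3·13 + 1·56 + 2·29 + 3·79 + 3·11 + 3·58 = 39 + 56 + 58 + 237 + 33 + 174 = 597; overall_B = 597/15 = 39.8000.
Difference = 35.5333 − 39.8000 = -4.2667 ≈ -4.3.

-4.3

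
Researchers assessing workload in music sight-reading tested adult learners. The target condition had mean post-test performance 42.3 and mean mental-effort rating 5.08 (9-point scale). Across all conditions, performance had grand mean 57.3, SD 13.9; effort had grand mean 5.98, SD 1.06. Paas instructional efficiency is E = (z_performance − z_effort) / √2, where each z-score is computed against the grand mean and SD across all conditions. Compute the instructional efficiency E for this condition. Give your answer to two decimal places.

-0.16

z_performance = (42.3 − 57.3) / 13.9 = -15.0000 / 13.9 = -1.0791.
z_effort = (5.08 − 5.98) / 1.06 = -0.9000 / 1.06 = -0.8491.
z_P − z_E = -1.0791 − (-0.8491) = -0.2300.
E = -0.2300 / √2 = -0.2300 / 1.41421 = -0.1626 ≈ -0.16.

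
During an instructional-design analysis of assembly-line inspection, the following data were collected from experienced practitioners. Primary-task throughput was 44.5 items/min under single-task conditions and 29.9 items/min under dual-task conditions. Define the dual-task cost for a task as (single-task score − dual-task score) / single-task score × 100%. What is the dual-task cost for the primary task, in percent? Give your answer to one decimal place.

Cost = (44.5 − 29.9) / 44.5 × 100%
     = 14.6000 / 44.5 × 100% = 32.8090%.
≈ 32.8%.

32.8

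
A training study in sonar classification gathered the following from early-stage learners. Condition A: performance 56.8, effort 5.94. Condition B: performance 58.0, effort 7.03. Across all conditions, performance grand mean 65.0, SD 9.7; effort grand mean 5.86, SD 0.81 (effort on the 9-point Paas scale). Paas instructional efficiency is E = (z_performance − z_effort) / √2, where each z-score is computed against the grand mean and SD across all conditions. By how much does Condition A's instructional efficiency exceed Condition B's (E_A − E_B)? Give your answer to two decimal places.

0.86

Condition A: z_P = (56.8 − 65.0)/9.7 = -0.8454; z_E = (5.94 − 5.86)/0.81 = 0.0988; E_A = (-0.8454 − 0.0988)/√2 = -0.6677.
Condition B: z_P = (58.0 − 65.0)/9.7 = -0.7216; z_E = (7.03 − 5.86)/0.81 = 1.4444; E_B = (-0.7216 − 1.4444)/√2 = -1.5316.
E_A − E_B = -0.6677 − (-1.5316) = 0.8639 ≈ 0.86.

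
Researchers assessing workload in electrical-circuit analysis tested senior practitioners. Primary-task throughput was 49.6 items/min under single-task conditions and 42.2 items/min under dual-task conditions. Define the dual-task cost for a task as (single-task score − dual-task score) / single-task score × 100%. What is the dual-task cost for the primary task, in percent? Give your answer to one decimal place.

Cost = (49.6 − 42.2) / 49.6 × 100%
     = 7.4000 / 49.6 × 100% = 14.9194%.
≈ 14.9%.

14.9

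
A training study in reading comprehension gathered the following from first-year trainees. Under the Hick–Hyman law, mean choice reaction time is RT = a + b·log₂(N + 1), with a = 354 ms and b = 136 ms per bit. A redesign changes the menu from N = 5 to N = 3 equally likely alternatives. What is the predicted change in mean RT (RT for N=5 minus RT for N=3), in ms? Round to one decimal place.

79.6

RT(5) = 354 + 136·log₂(6) = 354 + 136·2.5850 = 705.5600 ms.
RT(3) = 354 + 136·log₂(4) = 354 + 136·2.0000 = 626.0000 ms.
Difference = 705.5600 − 626.0000 = 79.5600 ≈ 79.6 ms.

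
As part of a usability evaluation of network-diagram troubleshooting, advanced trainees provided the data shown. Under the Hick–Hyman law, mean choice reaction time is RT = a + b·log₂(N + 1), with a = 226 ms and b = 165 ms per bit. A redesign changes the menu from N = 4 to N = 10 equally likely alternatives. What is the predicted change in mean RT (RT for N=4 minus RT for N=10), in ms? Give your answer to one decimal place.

-187.7

RT(4) = 226 + 165·log₂(5) = 226 + 165·2.3219 = 609.1135 ms.
RT(10) = 226 + 165·log₂(11) = 226 + 165·3.4594 = 796.8010 ms.
Difference = 609.1135 − 796.8010 = -187.6875 ≈ -187.7 ms.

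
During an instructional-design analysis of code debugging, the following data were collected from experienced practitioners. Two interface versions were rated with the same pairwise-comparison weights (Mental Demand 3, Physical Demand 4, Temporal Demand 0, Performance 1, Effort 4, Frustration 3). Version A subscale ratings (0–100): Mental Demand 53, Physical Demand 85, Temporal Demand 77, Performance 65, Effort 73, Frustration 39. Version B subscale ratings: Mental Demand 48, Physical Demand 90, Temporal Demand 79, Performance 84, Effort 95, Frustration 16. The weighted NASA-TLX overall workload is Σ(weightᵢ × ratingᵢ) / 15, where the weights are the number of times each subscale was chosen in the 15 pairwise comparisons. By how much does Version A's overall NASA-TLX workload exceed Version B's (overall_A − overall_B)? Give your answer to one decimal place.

Version A weighted sum = 3·53 + 4·85 + 0·77 + 1·65 + 4·73 + 3·39 = 159 + 340 + 0 + 65 + 292 + 117 = 973; overall_A = 973/15 = 64.8667.
Version B weighted sum = 3·48 + 4·90 + 0·79 + 1·84 + 4·95 + 3·16 = 144 + 360 + 0 + 84 + 380 + 48 = 1016; overall_B = 1016/15 = 67.7333.
Difference = 64.8667 − 67.7333 = -2.8666 ≈ -2.9.

-2.9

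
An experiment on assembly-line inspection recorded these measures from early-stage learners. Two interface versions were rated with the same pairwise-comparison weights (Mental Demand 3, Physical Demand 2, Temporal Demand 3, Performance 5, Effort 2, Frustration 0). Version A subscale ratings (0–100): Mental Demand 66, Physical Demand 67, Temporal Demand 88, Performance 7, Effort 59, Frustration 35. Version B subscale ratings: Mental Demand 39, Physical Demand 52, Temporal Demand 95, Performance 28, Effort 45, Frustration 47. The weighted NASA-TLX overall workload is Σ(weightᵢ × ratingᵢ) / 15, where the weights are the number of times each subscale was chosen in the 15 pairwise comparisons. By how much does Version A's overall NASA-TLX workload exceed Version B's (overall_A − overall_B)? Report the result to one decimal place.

0.9

Version A weighted sum = 3·66 + 2·67 + 3·88 + 5·7 + 2·59 + 0·35 = 198 + 134 + 264 + 35 + 118 + 0 = 749; overall_A = 749/15 = 49.9333.
Version B weighted sum = 3·39 + 2·52 + 3·95 + 5·28 + 2·45 + 0·47 = 117 + 104 + 285 + 140 + 90 + 0 = 736; overall_B = 736/15 = 49.0667.
Difference = 49.9333 − 49.0667 = 0.8666 ≈ 0.9.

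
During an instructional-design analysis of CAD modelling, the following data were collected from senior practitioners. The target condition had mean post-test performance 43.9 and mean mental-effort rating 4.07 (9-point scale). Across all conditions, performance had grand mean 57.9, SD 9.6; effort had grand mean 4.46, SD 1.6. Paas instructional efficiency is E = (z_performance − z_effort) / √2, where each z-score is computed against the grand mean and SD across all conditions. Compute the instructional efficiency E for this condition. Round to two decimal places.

-0.86

z_performance = (43.9 − 57.9) / 9.6 = -14.0000 / 9.6 = -1.4583.
z_effort = (4.07 − 4.46) / 1.6 = -0.3900 / 1.6 = -0.2437.
z_P − z_E = -1.4583 − (-0.2437) = -1.2146.
E = -1.2146 / √2 = -1.2146 / 1.41421 = -0.8589 ≈ -0.86.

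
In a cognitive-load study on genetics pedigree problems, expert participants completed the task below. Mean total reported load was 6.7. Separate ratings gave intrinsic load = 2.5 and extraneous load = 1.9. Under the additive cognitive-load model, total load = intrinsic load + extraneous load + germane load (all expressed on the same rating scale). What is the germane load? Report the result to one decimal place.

germane load = total − intrinsic − extraneous
             = 6.7 − 2.5 − 1.9 = 2.3.

2.3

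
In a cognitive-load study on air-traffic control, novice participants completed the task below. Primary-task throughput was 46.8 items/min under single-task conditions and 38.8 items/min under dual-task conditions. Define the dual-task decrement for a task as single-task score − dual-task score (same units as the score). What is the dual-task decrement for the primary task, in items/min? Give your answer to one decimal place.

Decrement = 46.8 − 38.8 = 8.0000 items/min ≈ 8.0 items/min.

8.0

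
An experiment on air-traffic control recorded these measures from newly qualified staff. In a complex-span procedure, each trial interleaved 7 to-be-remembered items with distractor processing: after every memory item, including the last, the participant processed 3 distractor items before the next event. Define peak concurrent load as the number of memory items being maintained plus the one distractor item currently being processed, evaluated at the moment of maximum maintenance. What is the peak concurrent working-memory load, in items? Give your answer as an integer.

Maintenance is greatest during the distractor(s) after memory item 7: all 7 memory items are being held.
One distractor item is concurrently being processed.
Peak concurrent load = 7 + 1 = 8 items.

8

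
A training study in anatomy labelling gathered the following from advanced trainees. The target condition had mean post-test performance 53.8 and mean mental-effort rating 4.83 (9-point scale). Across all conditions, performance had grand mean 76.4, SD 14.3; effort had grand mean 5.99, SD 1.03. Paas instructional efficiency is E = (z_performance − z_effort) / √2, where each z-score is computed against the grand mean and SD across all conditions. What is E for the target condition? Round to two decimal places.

z_performance = (53.8 − 76.4) / 14.3 = -22.6000 / 14.3 = -1.5804.
z_effort = (4.83 − 5.99) / 1.03 = -1.1600 / 1.03 = -1.1262.
z_P − z_E = -1.5804 − (-1.1262) = -0.4542.
E = -0.4542 / √2 = -0.4542 / 1.41421 = -0.3212 ≈ -0.32.

-0.32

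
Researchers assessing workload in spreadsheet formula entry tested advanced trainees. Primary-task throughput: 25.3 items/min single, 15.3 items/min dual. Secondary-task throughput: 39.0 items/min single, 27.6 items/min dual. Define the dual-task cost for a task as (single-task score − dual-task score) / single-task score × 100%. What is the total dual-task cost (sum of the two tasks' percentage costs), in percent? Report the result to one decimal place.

68.8

Primary cost = (25.3 − 15.3) / 25.3 × 100% = 39.5257%.
Secondary cost = (39.0 − 27.6) / 39.0 × 100% = 29.2308%.
Total = 39.5257% + 29.2308% = 68.7565% ≈ 68.8%.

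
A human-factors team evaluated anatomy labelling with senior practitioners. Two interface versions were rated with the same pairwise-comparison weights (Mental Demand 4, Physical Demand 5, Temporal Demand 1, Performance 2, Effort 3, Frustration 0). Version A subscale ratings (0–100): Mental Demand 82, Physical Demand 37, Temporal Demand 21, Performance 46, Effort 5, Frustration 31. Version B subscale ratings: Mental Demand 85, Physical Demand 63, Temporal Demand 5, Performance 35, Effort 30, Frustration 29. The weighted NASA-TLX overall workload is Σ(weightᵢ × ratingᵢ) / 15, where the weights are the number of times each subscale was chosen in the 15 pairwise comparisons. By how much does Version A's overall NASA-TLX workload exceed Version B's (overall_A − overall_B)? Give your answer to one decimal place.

-11.9

Version A weighted sum = 4·82 + 5·37 + 1·21 + 2·46 + 3·5 + 0·31 = 328 + 185 + 21 + 92 + 15 + 0 = 641; overall_A = 641/15 = 42.7333.
Version B weighted sum = 4·85 + 5·63 + 1·5 + 2·35 + 3·30 + 0·29 = 340 + 315 + 5 + 70 + 90 + 0 = 820; overall_B = 820/15 = 54.6667.
Difference = 42.7333 − 54.6667 = -11.9334 ≈ -11.9.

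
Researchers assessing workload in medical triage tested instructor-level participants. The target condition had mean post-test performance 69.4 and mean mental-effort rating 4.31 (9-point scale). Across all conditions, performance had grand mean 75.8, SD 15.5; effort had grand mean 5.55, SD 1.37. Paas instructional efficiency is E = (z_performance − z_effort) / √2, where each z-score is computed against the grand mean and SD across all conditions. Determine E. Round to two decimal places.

z_performance = (69.4 − 75.8) / 15.5 = -6.4000 / 15.5 = -0.4129.
z_effort = (4.31 − 5.55) / 1.37 = -1.2400 / 1.37 = -0.9051.
z_P − z_E = -0.4129 − (-0.9051) = 0.4922.
E = 0.4922 / √2 = 0.4922 / 1.41421 = 0.3480 ≈ 0.35.

0.35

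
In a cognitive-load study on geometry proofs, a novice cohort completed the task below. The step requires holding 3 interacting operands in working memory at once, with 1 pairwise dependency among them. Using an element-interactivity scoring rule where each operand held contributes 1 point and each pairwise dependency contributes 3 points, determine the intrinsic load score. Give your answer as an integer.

Element contribution: 3 × 1 = 3.
Interaction contribution: 1 × 3 = 3.
Intrinsic load = 3 + 3 = 6.

6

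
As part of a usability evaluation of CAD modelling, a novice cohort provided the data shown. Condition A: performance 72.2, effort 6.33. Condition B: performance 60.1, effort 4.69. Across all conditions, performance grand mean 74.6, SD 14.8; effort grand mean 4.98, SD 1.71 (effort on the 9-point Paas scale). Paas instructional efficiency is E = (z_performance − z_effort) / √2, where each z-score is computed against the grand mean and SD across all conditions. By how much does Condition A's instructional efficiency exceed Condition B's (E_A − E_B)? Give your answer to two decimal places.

-0.10

Condition A: z_P = (72.2 − 74.6)/14.8 = -0.1622; z_E = (6.33 − 4.98)/1.71 = 0.7895; E_A = (-0.1622 − 0.7895)/√2 = -0.6730.
Condition B: z_P = (60.1 − 74.6)/14.8 = -0.9797; z_E = (4.69 − 4.98)/1.71 = -0.1696; E_B = (-0.9797 − (-0.1696))/√2 = -0.5728.
E_A − E_B = -0.6730 − (-0.5728) = -0.1002 ≈ -0.10.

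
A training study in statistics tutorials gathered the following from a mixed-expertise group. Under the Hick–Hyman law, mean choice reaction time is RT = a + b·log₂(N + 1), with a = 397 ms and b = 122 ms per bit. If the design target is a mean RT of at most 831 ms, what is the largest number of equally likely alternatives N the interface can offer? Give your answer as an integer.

Set 397 + 122·log₂(N + 1) ≤ 831.
log₂(N + 1) ≤ (831 − 397) / 122 = 3.5574.
N + 1 ≤ 2^3.5574 = 11.7729.
N ≤ 10.7729, so the largest integer N is 10.

10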